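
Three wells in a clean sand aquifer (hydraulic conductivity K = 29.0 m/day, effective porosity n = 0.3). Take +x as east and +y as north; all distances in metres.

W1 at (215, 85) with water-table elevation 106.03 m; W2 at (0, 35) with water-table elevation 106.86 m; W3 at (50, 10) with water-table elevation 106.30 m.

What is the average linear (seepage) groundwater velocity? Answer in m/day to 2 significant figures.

With h = a·x + b·y + c and W1 as origin, the differences give:
  (-215)·a + (-50)·b = +0.83
  (-165)·a + (-75)·b = +0.27
Eliminate b (×(-75) and ×(-50), subtract): 7875·a = -48.750 → a = ∂h/∂x = -0.006190
Back-substitute: b = ∂h/∂y = +0.01002.
|∇h| = √(-0.006190² + 0.01002²) = 0.01178
Seepage velocity v = K·i/n = 29.0 × 0.01178 / 0.3 = 1.139 m/day.

1.1 m/day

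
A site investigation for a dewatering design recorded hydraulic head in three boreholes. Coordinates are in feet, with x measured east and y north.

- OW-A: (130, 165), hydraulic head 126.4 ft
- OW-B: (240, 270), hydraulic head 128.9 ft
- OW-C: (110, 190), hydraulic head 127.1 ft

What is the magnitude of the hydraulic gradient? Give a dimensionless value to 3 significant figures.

With h = a·x + b·y + c and OW-A as origin, the differences give:
  110·a + 105·b = +2.5
  (-20)·a + 25·b = +0.7
Eliminate b (×25 and ×105, subtract): 4850·a = -11.00 → a = ∂h/∂x = -0.002268
Back-substitute: b = ∂h/∂y = +0.02619.
|∇h| = √(-0.002268² + 0.02619²) = 0.02629

0.0263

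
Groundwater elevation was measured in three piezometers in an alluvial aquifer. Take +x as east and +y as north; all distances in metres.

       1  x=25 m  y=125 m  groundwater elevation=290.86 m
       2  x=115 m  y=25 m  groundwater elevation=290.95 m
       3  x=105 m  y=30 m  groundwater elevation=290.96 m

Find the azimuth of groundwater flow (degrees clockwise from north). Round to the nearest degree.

039°

Three-point gradient (reference 1): Δ to 2 = (90, -100, +0.09), Δ to 3 = (80, -95, +0.10).
∂h/∂x = -0.002636, ∂h/∂y = -0.003273 (det = -550).
Flow direction (−∇h) has components (+0.002636 E, +0.003273 N).
Azimuth = atan2(E, N) = atan2(+0.002636, +0.003273) = 38.9° ≈ 039°.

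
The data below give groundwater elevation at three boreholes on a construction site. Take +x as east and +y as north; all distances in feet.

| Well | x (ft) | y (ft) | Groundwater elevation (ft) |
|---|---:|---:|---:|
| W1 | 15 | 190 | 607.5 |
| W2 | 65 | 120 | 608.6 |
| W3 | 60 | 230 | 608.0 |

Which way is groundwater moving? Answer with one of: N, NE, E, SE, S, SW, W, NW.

W

With h = a·x + b·y + c and W1 as origin, the differences give:
  50·a + (-70)·b = +1.1
  45·a + 40·b = +0.5
Eliminate b (×40 and ×(-70), subtract): 5150·a = 79.00 → a = ∂h/∂x = +0.01534
Back-substitute: b = ∂h/∂y = -0.004757.
Flow = −∇h = (-0.01534 east, +0.004757 north), which points west.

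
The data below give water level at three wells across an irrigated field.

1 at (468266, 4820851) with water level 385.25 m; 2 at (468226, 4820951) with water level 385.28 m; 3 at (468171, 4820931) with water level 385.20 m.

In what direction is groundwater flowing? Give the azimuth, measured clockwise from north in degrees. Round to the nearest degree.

Differences from 1: to 2 (Δx, Δy, Δh) = (-40, 100, +0.03); to 3 = (-95, 80, -0.05).
Solve a·Δx + b·Δy = Δh: det = (-40)·80 − (-95)·100 = 6300.
∂h/∂x = [(+0.03)·80 − (-0.05)·100] / 6300 = +0.001175
∂h/∂y = [(-40)·(-0.05) − (-95)·(+0.03)] / 6300 = +0.0007698
Flow direction (−∇h) has components (-0.001175 E, -0.0007698 N).
Azimuth = atan2(E, N) = atan2(-0.001175, -0.0007698) = 236.8° ≈ 237°.

237°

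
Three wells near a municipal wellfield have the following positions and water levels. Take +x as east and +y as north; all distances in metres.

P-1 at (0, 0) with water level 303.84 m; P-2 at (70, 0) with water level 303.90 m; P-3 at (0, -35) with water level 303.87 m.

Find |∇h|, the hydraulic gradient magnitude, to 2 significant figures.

∂h/∂x = (303.90 − 303.84) / (70 − 0) = +0.0008571
∂h/∂y = (303.87 − 303.84) / (-35 − 0) = -0.0008571
|∇h| = √(0.0008571² + -0.0008571²) = 0.001212

0.0012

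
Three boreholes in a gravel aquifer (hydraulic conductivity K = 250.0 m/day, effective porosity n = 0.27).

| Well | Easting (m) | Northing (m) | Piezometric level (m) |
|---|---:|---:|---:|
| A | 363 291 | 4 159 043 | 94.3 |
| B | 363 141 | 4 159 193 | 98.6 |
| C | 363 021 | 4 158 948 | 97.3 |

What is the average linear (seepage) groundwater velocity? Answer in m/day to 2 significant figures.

19 m/day

Three-point gradient (reference A): Δ to B = (-150, 150, +4.3), Δ to C = (-270, -95, +3.0).
∂h/∂x = -0.01568, ∂h/∂y = +0.01299 (det = 54750).
|∇h| = √(-0.01568² + 0.01299²) = 0.02036
Seepage velocity v = K·i/n = 250.0 × 0.02036 / 0.27 = 18.85 m/day.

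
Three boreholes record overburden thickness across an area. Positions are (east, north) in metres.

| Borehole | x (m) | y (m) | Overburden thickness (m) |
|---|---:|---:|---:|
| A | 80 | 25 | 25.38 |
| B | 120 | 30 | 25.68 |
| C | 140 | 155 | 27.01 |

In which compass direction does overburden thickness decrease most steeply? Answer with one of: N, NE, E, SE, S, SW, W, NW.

SW

Differences from A: to B (Δx, Δy, Δh) = (40, 5, +0.30); to C = (60, 130, +1.63).
Determinant of the coordinate differences = 40·130 − 60·5 = 4900.
∂d/∂x = [(+0.30)·130 − (+1.63)·5] / 4900 = +0.006296
∂d/∂y = [40·(+1.63) − 60·(+0.30)] / 4900 = +0.009633
Steepest decrease is along −∇f = (-0.006296 E, -0.009633 N) → southwest.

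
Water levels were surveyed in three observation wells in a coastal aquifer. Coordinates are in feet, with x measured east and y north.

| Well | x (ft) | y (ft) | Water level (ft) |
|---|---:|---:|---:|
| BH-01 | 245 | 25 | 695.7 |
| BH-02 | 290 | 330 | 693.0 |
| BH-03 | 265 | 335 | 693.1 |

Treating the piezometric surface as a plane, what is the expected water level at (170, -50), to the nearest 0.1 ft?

Three-point gradient (reference BH-01): Δ to BH-02 = (45, 305, -2.7), Δ to BH-03 = (20, 310, -2.6).
∂h/∂x = -0.005605, ∂h/∂y = -0.008025 (det = 7850).
h(170, -50) = 695.7 + (-0.005605)·(-75) + (-0.008025)·(-75) = 695.7 +0.420 +0.602 = 696.722 ft.

696.7 ft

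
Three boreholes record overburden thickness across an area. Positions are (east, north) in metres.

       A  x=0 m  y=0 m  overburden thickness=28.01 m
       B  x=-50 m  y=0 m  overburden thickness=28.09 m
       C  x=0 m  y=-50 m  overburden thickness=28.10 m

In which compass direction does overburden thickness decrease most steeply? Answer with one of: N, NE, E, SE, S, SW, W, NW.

∂d/∂x = (28.09 − 28.01) / (-50 − 0) = -0.001600
∂d/∂y = (28.10 − 28.01) / (-50 − 0) = -0.001800
Steepest decrease is along −∇f = (+0.001600 E, +0.001800 N) → northeast.

NE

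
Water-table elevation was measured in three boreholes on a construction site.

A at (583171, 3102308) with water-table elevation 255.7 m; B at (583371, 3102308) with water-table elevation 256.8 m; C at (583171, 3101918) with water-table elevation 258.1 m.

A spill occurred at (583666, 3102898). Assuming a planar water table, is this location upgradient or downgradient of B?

downgradient

∂h/∂x = (256.8 − 255.7) / (583371 − 583171) = +0.005500
∂h/∂y = (258.1 − 255.7) / (3101918 − 3102308) = -0.006154
Head at (583666, 3102898) = 255.7 + (+0.005500)·(495) + (-0.006154)·(590) = 254.79 m.
That is lower than the 256.8 m at B, so the point is downgradient.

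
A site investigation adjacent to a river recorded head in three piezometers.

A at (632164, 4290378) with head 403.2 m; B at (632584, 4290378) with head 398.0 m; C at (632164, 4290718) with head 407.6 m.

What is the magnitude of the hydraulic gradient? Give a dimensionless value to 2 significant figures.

∂h/∂x = (398.0 − 403.2) / (632584 − 632164) = -0.01238
∂h/∂y = (407.6 − 403.2) / (4290718 − 4290378) = +0.01294
|∇h| = √(-0.01238² + 0.01294²) = 0.01791

0.018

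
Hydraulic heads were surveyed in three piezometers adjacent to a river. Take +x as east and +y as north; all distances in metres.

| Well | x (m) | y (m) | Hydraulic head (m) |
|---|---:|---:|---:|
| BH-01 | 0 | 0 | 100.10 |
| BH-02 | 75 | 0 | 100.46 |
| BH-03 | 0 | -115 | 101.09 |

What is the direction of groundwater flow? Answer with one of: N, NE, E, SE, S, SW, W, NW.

NW

∂h/∂x = (100.46 − 100.10) / (75 − 0) = +0.004800
∂h/∂y = (101.09 − 100.10) / (-115 − 0) = -0.008609
Flow = −∇h = (-0.004800 east, +0.008609 north), which points northwest.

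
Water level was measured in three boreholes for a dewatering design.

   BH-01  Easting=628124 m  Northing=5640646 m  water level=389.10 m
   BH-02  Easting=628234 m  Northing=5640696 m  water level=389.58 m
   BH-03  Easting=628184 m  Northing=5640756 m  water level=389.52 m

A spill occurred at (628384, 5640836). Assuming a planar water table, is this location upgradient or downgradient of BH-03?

upgradient

Differences from BH-01: to BH-02 (Δx, Δy, Δh) = (110, 50, +0.48); to BH-03 = (60, 110, +0.42).
Solve a·Δx + b·Δy = Δh: det = 110·110 − 60·50 = 9100.
∂h/∂x = [(+0.48)·110 − (+0.42)·50] / 9100 = +0.003495
∂h/∂y = [110·(+0.42) − 60·(+0.48)] / 9100 = +0.001912
Head at (628384, 5640836) = 389.10 + (+0.003495)·(260) + (+0.001912)·(190) = 390.37 m.
That is higher than the 389.52 m at BH-03, so the point is upgradient.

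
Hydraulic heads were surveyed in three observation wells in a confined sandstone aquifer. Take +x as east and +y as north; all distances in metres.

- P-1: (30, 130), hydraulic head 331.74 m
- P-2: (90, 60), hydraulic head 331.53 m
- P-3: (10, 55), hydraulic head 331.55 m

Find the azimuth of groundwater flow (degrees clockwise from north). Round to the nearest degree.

171°

Differences from P-1: to P-2 (Δx, Δy, Δh) = (60, -70, -0.21); to P-3 = (-20, -75, -0.19).
Determinant of the coordinate differences = 60·(-75) − (-20)·(-70) = -5900.
∂h/∂x = [(-0.21)·(-75) − (-0.19)·(-70)] / -5900 = -0.0004153
∂h/∂y = [60·(-0.19) − (-20)·(-0.21)] / -5900 = +0.002644
Flow direction (−∇h) has components (+0.0004153 E, -0.002644 N).
Azimuth = atan2(E, N) = atan2(+0.0004153, -0.002644) = 171.1° ≈ 171°.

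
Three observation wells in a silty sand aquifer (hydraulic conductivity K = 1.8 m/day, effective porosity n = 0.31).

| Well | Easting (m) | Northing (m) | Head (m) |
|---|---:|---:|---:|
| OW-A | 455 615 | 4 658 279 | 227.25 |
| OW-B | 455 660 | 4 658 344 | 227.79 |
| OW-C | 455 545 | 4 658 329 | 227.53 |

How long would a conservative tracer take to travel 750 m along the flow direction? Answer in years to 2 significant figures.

47 years

Taking OW-A as reference: OW-B−OW-A = (45, 65, +0.54); OW-C−OW-A = (-70, 50, +0.28).
Determinant of the coordinate differences = 45·50 − (-70)·65 = 6800.
∂h/∂x = [(+0.54)·50 − (+0.28)·65] / 6800 = +0.001294
∂h/∂y = [45·(+0.28) − (-70)·(+0.54)] / 6800 = +0.007412
|∇h| = √(0.001294² + 0.007412²) = 0.007524
Seepage velocity v = K·i/n = 1.8 × 0.007524 / 0.31 = 0.04369 m/day.
t = 750 / 0.04369 = 1.717e+04 days = 47 years.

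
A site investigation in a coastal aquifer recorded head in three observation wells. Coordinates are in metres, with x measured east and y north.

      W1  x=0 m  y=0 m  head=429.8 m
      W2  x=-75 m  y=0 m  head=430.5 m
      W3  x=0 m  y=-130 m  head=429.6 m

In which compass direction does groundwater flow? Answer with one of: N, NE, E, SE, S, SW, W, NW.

∂h/∂x = (430.5 − 429.8) / (-75 − 0) = -0.009333
∂h/∂y = (429.6 − 429.8) / (-130 − 0) = +0.001538
Flow = −∇h = (+0.009333 east, -0.001538 north), which points east.

E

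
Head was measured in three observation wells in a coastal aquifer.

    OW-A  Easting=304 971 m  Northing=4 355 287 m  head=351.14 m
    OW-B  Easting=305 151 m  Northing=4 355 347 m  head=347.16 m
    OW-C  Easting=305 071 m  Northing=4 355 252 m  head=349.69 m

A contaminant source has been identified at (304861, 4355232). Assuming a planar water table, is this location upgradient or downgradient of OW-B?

upgradient

With h = a·x + b·y + c and OW-A as origin, the differences give:
  180·a + 60·b = -3.98
  100·a + (-35)·b = -1.45
Eliminate b (×(-35) and ×60, subtract): -12300·a = 226.300 → a = ∂h/∂x = -0.01840
Back-substitute: b = ∂h/∂y = -0.01114.
Head at (304861, 4355232) = 351.14 + (-0.01840)·(-110) + (-0.01114)·(-55) = 353.78 m.
That is higher than the 347.16 m at OW-B, so the point is upgradient.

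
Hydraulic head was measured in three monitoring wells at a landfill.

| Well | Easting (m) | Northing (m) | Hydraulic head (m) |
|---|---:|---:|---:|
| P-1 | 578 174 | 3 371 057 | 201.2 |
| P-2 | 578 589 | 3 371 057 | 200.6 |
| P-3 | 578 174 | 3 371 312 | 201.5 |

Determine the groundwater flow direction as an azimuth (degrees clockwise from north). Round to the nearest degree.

∂h/∂x = (200.6 − 201.2) / (578589 − 578174) = -0.001446
∂h/∂y = (201.5 − 201.2) / (3371312 − 3371057) = +0.001176
Flow direction (−∇h) has components (+0.001446 E, -0.001176 N).
Azimuth = atan2(E, N) = atan2(+0.001446, -0.001176) = 129.1° ≈ 129°.

129°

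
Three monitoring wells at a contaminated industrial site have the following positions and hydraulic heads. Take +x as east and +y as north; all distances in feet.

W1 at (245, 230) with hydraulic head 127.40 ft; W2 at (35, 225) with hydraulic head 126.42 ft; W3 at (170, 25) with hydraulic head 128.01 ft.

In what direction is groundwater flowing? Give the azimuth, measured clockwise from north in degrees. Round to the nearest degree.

315°

Three-point gradient (reference W1): Δ to W2 = (-210, -5, -0.98), Δ to W3 = (-75, -205, +0.61).
∂h/∂x = +0.004779, ∂h/∂y = -0.004724 (det = 42675).
Flow direction (−∇h) has components (-0.004779 E, +0.004724 N).
Azimuth = atan2(E, N) = atan2(-0.004779, +0.004724) = 314.7° ≈ 315°.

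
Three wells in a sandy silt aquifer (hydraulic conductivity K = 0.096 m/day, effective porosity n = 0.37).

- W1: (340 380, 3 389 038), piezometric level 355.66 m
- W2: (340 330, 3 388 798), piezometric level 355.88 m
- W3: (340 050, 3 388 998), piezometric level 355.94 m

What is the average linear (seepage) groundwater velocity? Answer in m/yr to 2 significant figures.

With h = a·x + b·y + c and W1 as origin, the differences give:
  (-50)·a + (-240)·b = +0.22
  (-330)·a + (-40)·b = +0.28
Eliminate b (×(-40) and ×(-240), subtract): -77200·a = 58.400 → a = ∂h/∂x = -0.0007565
Back-substitute: b = ∂h/∂y = -0.0007591.
|∇h| = √(-0.0007565² + -0.0007591²) = 0.001072
Seepage velocity v = K·i/n = 0.096 × 0.001072 / 0.37 = 0.0002781 m/day = 0.1016 m/yr.

0.10 m/yr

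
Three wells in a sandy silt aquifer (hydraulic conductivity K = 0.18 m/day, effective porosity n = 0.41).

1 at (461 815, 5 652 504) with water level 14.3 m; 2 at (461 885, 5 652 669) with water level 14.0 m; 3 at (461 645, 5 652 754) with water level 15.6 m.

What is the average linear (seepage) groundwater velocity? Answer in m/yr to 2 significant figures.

1.0 m/yr

With h = a·x + b·y + c and 1 as origin, the differences give:
  70·a + 165·b = -0.3
  (-170)·a + 250·b = +1.3
Eliminate b (×250 and ×165, subtract): 45550·a = -289.50 → a = ∂h/∂x = -0.006356
Back-substitute: b = ∂h/∂y = +0.0008782.
|∇h| = √(-0.006356² + 0.0008782²) = 0.006416
Seepage velocity v = K·i/n = 0.18 × 0.006416 / 0.41 = 0.002817 m/day = 1.029 m/yr.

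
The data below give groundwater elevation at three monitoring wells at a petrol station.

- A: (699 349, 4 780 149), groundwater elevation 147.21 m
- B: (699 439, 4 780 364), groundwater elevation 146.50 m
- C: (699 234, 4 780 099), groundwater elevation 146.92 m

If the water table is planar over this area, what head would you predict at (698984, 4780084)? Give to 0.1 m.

145.8 m

Taking A as reference: B−A = (90, 215, -0.71); C−A = (-115, -50, -0.29).
Solve a·Δx + b·Δy = Δh: det = 90·(-50) − (-115)·215 = 20225.
∂h/∂x = [(-0.71)·(-50) − (-0.29)·215] / 20225 = +0.004838
∂h/∂y = [90·(-0.29) − (-115)·(-0.71)] / 20225 = -0.005328
h(698984, 4780084) = 147.21 + (+0.004838)·(-365) + (-0.005328)·(-65) = 147.21 -1.766 +0.346 = 145.790 m.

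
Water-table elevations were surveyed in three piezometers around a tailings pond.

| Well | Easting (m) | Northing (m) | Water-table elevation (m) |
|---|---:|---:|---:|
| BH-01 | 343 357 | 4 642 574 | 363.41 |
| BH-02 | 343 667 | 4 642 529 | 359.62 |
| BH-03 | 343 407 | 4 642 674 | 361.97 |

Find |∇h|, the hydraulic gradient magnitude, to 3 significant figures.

0.0154

With h = a·x + b·y + c and BH-01 as origin, the differences give:
  310·a + (-45)·b = -3.79
  50·a + 100·b = -1.44
Eliminate b (×100 and ×(-45), subtract): 33250·a = -443.800 → a = ∂h/∂x = -0.01335
Back-substitute: b = ∂h/∂y = -0.007726.
|∇h| = √(-0.01335² + -0.007726²) = 0.01542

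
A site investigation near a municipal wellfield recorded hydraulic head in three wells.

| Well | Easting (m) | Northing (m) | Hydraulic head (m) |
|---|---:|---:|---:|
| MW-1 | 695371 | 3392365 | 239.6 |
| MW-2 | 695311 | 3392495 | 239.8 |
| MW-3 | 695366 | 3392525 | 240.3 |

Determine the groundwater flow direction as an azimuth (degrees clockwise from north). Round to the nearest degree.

235°

With h = a·x + b·y + c and MW-1 as origin, the differences give:
  (-60)·a + 130·b = +0.2
  (-5)·a + 160·b = +0.7
Eliminate b (×160 and ×130, subtract): -8950·a = -59.00 → a = ∂h/∂x = +0.006592
Back-substitute: b = ∂h/∂y = +0.004581.
Flow direction (−∇h) has components (-0.006592 E, -0.004581 N).
Azimuth = atan2(E, N) = atan2(-0.006592, -0.004581) = 235.2° ≈ 235°.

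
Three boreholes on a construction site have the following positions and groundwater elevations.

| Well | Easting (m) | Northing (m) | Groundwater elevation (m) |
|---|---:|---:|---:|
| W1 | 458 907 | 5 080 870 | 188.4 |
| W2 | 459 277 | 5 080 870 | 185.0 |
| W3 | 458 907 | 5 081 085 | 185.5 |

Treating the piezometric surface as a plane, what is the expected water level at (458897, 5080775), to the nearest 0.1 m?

∂h/∂x = (185.0 − 188.4) / (459277 − 458907) = -0.009189
∂h/∂y = (185.5 − 188.4) / (5081085 − 5080870) = -0.01349
h(458897, 5080775) = 188.4 + (-0.009189)·(-10) + (-0.01349)·(-95) = 188.4 +0.092 +1.281 = 189.773 m.

189.8 m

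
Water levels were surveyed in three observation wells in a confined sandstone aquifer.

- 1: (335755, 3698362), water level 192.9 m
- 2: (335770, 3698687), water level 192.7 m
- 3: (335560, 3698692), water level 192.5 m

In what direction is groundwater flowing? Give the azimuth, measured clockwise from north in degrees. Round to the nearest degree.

305°

Differences from 1: to 2 (Δx, Δy, Δh) = (15, 325, -0.2); to 3 = (-195, 330, -0.4).
Determinant of the coordinate differences = 15·330 − (-195)·325 = 68325.
∂h/∂x = [(-0.2)·330 − (-0.4)·325] / 68325 = +0.0009367
∂h/∂y = [15·(-0.4) − (-195)·(-0.2)] / 68325 = -0.0006586
Flow direction (−∇h) has components (-0.0009367 E, +0.0006586 N).
Azimuth = atan2(E, N) = atan2(-0.0009367, +0.0006586) = 305.1° ≈ 305°.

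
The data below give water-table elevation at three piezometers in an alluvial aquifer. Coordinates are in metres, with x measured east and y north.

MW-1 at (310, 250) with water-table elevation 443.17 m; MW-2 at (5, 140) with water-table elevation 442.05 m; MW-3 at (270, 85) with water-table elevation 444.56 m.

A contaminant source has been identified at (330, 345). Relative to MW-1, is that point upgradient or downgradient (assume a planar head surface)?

Taking MW-1 as reference: MW-2−MW-1 = (-305, -110, -1.12); MW-3−MW-1 = (-40, -165, +1.39).
Determinant of the coordinate differences = (-305)·(-165) − (-40)·(-110) = 45925.
∂h/∂x = [(-1.12)·(-165) − (+1.39)·(-110)] / 45925 = +0.007353
∂h/∂y = [(-305)·(+1.39) − (-40)·(-1.12)] / 45925 = -0.01021
Head at (330, 345) = 443.17 + (+0.007353)·(20) + (-0.01021)·(95) = 442.35 m.
That is lower than the 443.17 m at MW-1, so the point is downgradient.

downgradient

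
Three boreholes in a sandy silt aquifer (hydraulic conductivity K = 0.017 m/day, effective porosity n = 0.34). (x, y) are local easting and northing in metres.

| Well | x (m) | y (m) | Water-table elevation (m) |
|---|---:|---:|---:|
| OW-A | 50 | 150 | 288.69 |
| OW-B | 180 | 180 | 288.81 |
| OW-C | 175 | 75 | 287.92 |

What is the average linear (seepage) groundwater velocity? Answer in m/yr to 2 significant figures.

0.16 m/yr

With h = a·x + b·y + c and OW-A as origin, the differences give:
  130·a + 30·b = +0.12
  125·a + (-75)·b = -0.77
Eliminate b (×(-75) and ×30, subtract): -13500·a = 14.100 → a = ∂h/∂x = -0.001044
Back-substitute: b = ∂h/∂y = +0.008526.
|∇h| = √(-0.001044² + 0.008526²) = 0.00859
Seepage velocity v = K·i/n = 0.017 × 0.00859 / 0.34 = 0.0004295 m/day = 0.1569 m/yr.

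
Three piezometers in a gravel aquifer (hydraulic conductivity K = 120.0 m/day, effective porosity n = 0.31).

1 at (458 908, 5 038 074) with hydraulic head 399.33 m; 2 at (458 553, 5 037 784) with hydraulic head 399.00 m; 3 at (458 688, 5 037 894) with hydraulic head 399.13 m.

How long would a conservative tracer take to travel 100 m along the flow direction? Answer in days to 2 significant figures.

Taking 1 as reference: 2−1 = (-355, -290, -0.33); 3−1 = (-220, -180, -0.20).
Determinant of the coordinate differences = (-355)·(-180) − (-220)·(-290) = 100.
∂h/∂x = [(-0.33)·(-180) − (-0.20)·(-290)] / 100 = +0.01400
∂h/∂y = [(-355)·(-0.20) − (-220)·(-0.33)] / 100 = -0.01600
|∇h| = √(0.01400² + -0.01600²) = 0.02126
Seepage velocity v = K·i/n = 120.0 × 0.02126 / 0.31 = 8.23 m/day.
t = 100 / 8.23 = 12.15 days.

12 days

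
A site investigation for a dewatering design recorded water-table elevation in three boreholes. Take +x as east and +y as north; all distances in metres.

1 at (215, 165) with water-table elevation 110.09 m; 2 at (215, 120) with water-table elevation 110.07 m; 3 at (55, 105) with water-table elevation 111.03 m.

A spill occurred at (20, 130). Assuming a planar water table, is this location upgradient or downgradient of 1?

Taking 1 as reference: 2−1 = (0, -45, -0.02); 3−1 = (-160, -60, +0.94).
Solve a·Δx + b·Δy = Δh: det = 0·(-60) − (-160)·(-45) = -7200.
∂h/∂x = [(-0.02)·(-60) − (+0.94)·(-45)] / -7200 = -0.006042
∂h/∂y = [0·(+0.94) − (-160)·(-0.02)] / -7200 = +0.0004444
Head at (20, 130) = 110.09 + (-0.006042)·(-195) + (+0.0004444)·(-35) = 111.25 m.
That is higher than the 110.09 m at 1, so the point is upgradient.

upgradient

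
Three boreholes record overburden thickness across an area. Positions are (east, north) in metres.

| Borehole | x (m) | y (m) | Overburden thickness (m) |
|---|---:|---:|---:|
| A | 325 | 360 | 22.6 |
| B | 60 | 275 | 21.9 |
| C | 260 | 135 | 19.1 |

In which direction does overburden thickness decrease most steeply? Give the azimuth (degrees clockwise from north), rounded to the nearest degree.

171°

Three-point gradient (reference A): Δ to B = (-265, -85, -0.7), Δ to C = (-65, -225, -3.5).
∂d/∂x = -0.002588, ∂d/∂y = +0.01630 (det = 54100).
Steepest decrease is along −∇f: components (+0.002588 E, -0.01630 N).
Azimuth = atan2(+0.002588, -0.01630) = 171.0° ≈ 171°.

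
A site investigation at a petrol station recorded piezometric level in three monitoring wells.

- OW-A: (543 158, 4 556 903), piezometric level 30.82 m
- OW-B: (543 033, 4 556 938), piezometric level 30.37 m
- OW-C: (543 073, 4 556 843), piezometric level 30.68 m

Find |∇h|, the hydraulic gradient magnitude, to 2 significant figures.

Taking OW-A as reference: OW-B−OW-A = (-125, 35, -0.45); OW-C−OW-A = (-85, -60, -0.14).
Solve a·Δx + b·Δy = Δh: det = (-125)·(-60) − (-85)·35 = 10475.
∂h/∂x = [(-0.45)·(-60) − (-0.14)·35] / 10475 = +0.003045
∂h/∂y = [(-125)·(-0.14) − (-85)·(-0.45)] / 10475 = -0.001981
|∇h| = √(0.003045² + -0.001981²) = 0.003633

0.0036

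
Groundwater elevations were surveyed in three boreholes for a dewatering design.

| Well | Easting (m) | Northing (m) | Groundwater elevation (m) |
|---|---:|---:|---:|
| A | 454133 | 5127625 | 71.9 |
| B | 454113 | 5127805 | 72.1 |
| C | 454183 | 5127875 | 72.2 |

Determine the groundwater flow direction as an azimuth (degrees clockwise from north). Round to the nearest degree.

194°

Three-point gradient (reference A): Δ to B = (-20, 180, +0.2), Δ to C = (50, 250, +0.3).
∂h/∂x = +0.0002857, ∂h/∂y = +0.001143 (det = -14000).
Flow direction (−∇h) has components (-0.0002857 E, -0.001143 N).
Azimuth = atan2(E, N) = atan2(-0.0002857, -0.001143) = 194.0° ≈ 194°.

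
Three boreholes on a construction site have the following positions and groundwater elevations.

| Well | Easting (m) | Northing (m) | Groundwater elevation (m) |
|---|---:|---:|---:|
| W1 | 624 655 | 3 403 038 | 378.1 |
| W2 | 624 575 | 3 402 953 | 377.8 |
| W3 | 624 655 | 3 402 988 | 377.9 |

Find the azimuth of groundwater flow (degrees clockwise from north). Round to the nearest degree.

173°

Differences from W1: to W2 (Δx, Δy, Δh) = (-80, -85, -0.3); to W3 = (0, -50, -0.2).
Determinant of the coordinate differences = (-80)·(-50) − 0·(-85) = 4000.
∂h/∂x = [(-0.3)·(-50) − (-0.2)·(-85)] / 4000 = -0.0005000
∂h/∂y = [(-80)·(-0.2) − 0·(-0.3)] / 4000 = +0.004000
Flow direction (−∇h) has components (+0.0005000 E, -0.004000 N).
Azimuth = atan2(E, N) = atan2(+0.0005000, -0.004000) = 172.9° ≈ 173°.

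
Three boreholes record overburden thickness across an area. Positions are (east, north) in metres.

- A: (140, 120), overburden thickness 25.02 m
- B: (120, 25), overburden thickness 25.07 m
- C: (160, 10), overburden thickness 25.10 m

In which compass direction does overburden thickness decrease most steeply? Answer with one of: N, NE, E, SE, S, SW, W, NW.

NW

Differences from A: to B (Δx, Δy, Δh) = (-20, -95, +0.05); to C = (20, -110, +0.08).
Determinant of the coordinate differences = (-20)·(-110) − 20·(-95) = 4100.
∂d/∂x = [(+0.05)·(-110) − (+0.08)·(-95)] / 4100 = +0.0005122
∂d/∂y = [(-20)·(+0.08) − 20·(+0.05)] / 4100 = -0.0006341
Steepest decrease is along −∇f = (-0.0005122 E, +0.0006341 N) → northwest.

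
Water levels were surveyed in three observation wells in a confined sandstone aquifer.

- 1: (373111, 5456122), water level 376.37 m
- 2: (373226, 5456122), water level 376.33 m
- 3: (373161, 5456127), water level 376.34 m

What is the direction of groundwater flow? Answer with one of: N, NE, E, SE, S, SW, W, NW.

With h = a·x + b·y + c and 1 as origin, the differences give:
  115·a + 0·b = -0.04
  50·a + 5·b = -0.03
Eliminate b (×5 and ×0, subtract): 575·a = -0.200 → a = ∂h/∂x = -0.0003478
Back-substitute: b = ∂h/∂y = -0.002522.
Flow = −∇h = (+0.0003478 east, +0.002522 north), which points north.

N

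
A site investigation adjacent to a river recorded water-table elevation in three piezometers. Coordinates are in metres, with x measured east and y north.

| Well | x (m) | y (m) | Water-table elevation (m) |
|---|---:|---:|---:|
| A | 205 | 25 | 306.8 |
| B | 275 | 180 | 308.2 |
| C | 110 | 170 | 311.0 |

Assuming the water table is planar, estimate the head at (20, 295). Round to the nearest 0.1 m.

Taking A as reference: B−A = (70, 155, +1.4); C−A = (-95, 145, +4.2).
Determinant of the coordinate differences = 70·145 − (-95)·155 = 24875.
∂h/∂x = [(+1.4)·145 − (+4.2)·155] / 24875 = -0.01801
∂h/∂y = [70·(+4.2) − (-95)·(+1.4)] / 24875 = +0.01717
h(20, 295) = 306.8 + (-0.01801)·(-185) + (+0.01717)·(270) = 306.8 +3.332 +4.635 = 314.767 m.

314.8 m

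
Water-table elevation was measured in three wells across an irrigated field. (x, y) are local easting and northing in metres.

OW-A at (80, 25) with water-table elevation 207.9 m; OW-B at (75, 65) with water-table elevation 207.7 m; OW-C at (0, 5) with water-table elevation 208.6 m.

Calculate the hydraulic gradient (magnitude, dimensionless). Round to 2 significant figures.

0.0094

Differences from OW-A: to OW-B (Δx, Δy, Δh) = (-5, 40, -0.2); to OW-C = (-80, -20, +0.7).
Solve a·Δx + b·Δy = Δh: det = (-5)·(-20) − (-80)·40 = 3300.
∂h/∂x = [(-0.2)·(-20) − (+0.7)·40] / 3300 = -0.007273
∂h/∂y = [(-5)·(+0.7) − (-80)·(-0.2)] / 3300 = -0.005909
|∇h| = √(-0.007273² + -0.005909²) = 0.009371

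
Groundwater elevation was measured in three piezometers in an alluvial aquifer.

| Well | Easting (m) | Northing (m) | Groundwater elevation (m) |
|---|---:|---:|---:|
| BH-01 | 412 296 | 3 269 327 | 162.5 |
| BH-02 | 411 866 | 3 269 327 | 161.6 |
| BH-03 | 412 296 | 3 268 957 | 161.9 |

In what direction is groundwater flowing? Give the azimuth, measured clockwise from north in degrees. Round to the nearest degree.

∂h/∂x = (161.6 − 162.5) / (411866 − 412296) = +0.002093
∂h/∂y = (161.9 − 162.5) / (3268957 − 3269327) = +0.001622
Flow direction (−∇h) has components (-0.002093 E, -0.001622 N).
Azimuth = atan2(E, N) = atan2(-0.002093, -0.001622) = 232.2° ≈ 232°.

232°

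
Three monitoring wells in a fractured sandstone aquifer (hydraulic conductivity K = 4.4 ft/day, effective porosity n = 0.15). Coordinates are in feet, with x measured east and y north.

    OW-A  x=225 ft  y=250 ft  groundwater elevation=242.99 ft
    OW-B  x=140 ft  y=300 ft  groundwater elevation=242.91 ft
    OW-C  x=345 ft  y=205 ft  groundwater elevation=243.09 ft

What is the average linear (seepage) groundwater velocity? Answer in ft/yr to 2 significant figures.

8.8 ft/yr

Taking OW-A as reference: OW-B−OW-A = (-85, 50, -0.08); OW-C−OW-A = (120, -45, +0.10).
Solve a·Δx + b·Δy = Δh: det = (-85)·(-45) − 120·50 = -2175.
∂h/∂x = [(-0.08)·(-45) − (+0.10)·50] / -2175 = +0.0006437
∂h/∂y = [(-85)·(+0.10) − 120·(-0.08)] / -2175 = -0.0005057
|∇h| = √(0.0006437² + -0.0005057²) = 0.0008186
Seepage velocity v = K·i/n = 4.4 × 0.0008186 / 0.15 = 0.02401 ft/day = 8.77 ft/yr.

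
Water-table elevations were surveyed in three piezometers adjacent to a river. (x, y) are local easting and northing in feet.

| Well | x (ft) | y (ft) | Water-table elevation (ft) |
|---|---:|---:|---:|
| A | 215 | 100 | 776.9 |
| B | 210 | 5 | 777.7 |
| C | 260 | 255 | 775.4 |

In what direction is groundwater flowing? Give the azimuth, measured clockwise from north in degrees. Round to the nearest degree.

With h = a·x + b·y + c and A as origin, the differences give:
  (-5)·a + (-95)·b = +0.8
  45·a + 155·b = -1.5
Eliminate b (×155 and ×(-95), subtract): 3500·a = -18.50 → a = ∂h/∂x = -0.005286
Back-substitute: b = ∂h/∂y = -0.008143.
Flow direction (−∇h) has components (+0.005286 E, +0.008143 N).
Azimuth = atan2(E, N) = atan2(+0.005286, +0.008143) = 33.0° ≈ 033°.

033°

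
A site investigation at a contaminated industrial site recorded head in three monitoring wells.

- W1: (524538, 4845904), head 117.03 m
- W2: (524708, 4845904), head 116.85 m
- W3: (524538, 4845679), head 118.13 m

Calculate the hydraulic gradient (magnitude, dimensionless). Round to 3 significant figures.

∂h/∂x = (116.85 − 117.03) / (524708 − 524538) = -0.001059
∂h/∂y = (118.13 − 117.03) / (4845679 − 4845904) = -0.004889
|∇h| = √(-0.001059² + -0.004889²) = 0.005002

0.00500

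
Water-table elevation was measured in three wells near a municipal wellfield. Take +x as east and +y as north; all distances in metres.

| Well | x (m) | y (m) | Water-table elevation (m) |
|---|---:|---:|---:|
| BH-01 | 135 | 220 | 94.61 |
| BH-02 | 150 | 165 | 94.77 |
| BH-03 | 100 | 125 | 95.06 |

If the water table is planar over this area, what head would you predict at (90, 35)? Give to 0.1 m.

95.4 m

Differences from BH-01: to BH-02 (Δx, Δy, Δh) = (15, -55, +0.16); to BH-03 = (-35, -95, +0.45).
Solve a·Δx + b·Δy = Δh: det = 15·(-95) − (-35)·(-55) = -3350.
∂h/∂x = [(+0.16)·(-95) − (+0.45)·(-55)] / -3350 = -0.002851
∂h/∂y = [15·(+0.45) − (-35)·(+0.16)] / -3350 = -0.003687
h(90, 35) = 94.61 + (-0.002851)·(-45) + (-0.003687)·(-185) = 94.61 +0.128 +0.682 = 95.420 m.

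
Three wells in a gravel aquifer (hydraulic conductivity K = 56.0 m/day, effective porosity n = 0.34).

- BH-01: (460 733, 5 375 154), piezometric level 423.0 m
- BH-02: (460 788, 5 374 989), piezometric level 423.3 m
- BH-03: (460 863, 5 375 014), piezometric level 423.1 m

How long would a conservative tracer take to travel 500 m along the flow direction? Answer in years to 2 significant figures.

2.7 years

Differences from BH-01: to BH-02 (Δx, Δy, Δh) = (55, -165, +0.3); to BH-03 = (130, -140, +0.1).
Determinant of the coordinate differences = 55·(-140) − 130·(-165) = 13750.
∂h/∂x = [(+0.3)·(-140) − (+0.1)·(-165)] / 13750 = -0.001855
∂h/∂y = [55·(+0.1) − 130·(+0.3)] / 13750 = -0.002436
|∇h| = √(-0.001855² + -0.002436²) = 0.003062
Seepage velocity v = K·i/n = 56.0 × 0.003062 / 0.34 = 0.5043 m/day.
t = 500 / 0.5043 = 991.5 days = 2.71 years.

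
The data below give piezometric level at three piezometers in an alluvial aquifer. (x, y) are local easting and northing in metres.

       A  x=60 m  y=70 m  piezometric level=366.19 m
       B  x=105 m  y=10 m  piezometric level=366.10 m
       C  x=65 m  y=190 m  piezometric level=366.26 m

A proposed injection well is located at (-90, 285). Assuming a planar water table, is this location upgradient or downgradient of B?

upgradient

Differences from A: to B (Δx, Δy, Δh) = (45, -60, -0.09); to C = (5, 120, +0.07).
Determinant of the coordinate differences = 45·120 − 5·(-60) = 5700.
∂h/∂x = [(-0.09)·120 − (+0.07)·(-60)] / 5700 = -0.001158
∂h/∂y = [45·(+0.07) − 5·(-0.09)] / 5700 = +0.0006316
Head at (-90, 285) = 366.19 + (-0.001158)·(-150) + (+0.0006316)·(215) = 366.50 m.
That is higher than the 366.10 m at B, so the point is upgradient.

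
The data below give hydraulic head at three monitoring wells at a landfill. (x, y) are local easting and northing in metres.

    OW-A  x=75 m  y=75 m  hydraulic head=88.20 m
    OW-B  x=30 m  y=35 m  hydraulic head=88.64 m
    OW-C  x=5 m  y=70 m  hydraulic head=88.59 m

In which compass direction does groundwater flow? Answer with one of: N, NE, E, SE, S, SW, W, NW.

Three-point gradient (reference OW-A): Δ to OW-B = (-45, -40, +0.44), Δ to OW-C = (-70, -5, +0.39).
∂h/∂x = -0.005204, ∂h/∂y = -0.005146 (det = -2575).
Flow = −∇h = (+0.005204 east, +0.005146 north), which points northeast.

NE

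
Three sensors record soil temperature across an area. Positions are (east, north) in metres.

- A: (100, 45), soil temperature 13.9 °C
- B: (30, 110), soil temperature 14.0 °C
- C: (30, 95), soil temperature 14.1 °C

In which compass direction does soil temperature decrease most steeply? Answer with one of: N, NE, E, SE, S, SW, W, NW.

With T = a·x + b·y + c and A as origin, the differences give:
  (-70)·a + 65·b = +0.1
  (-70)·a + 50·b = +0.2
Eliminate b (×50 and ×65, subtract): 1050·a = -8.00 → a = ∂T/∂x = -0.007619
Back-substitute: b = ∂T/∂y = -0.006667.
Steepest decrease is along −∇f = (+0.007619 E, +0.006667 N) → northeast.

NE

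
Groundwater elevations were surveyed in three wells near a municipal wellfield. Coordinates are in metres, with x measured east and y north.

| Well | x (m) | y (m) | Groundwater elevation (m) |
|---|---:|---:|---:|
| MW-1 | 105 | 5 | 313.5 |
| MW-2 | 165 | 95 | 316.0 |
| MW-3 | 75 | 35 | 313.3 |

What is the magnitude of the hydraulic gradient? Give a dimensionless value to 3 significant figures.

Taking MW-1 as reference: MW-2−MW-1 = (60, 90, +2.5); MW-3−MW-1 = (-30, 30, -0.2).
Determinant of the coordinate differences = 60·30 − (-30)·90 = 4500.
∂h/∂x = [(+2.5)·30 − (-0.2)·90] / 4500 = +0.02067
∂h/∂y = [60·(-0.2) − (-30)·(+2.5)] / 4500 = +0.01400
|∇h| = √(0.02067² + 0.01400²) = 0.02496

0.0250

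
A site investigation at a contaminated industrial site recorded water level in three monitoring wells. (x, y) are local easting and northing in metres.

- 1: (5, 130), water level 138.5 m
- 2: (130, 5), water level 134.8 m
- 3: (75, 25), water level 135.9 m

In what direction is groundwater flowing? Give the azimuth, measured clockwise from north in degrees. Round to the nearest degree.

136°

Differences from 1: to 2 (Δx, Δy, Δh) = (125, -125, -3.7); to 3 = (70, -105, -2.6).
Determinant of the coordinate differences = 125·(-105) − 70·(-125) = -4375.
∂h/∂x = [(-3.7)·(-105) − (-2.6)·(-125)] / -4375 = -0.01451
∂h/∂y = [125·(-2.6) − 70·(-3.7)] / -4375 = +0.01509
Flow direction (−∇h) has components (+0.01451 E, -0.01509 N).
Azimuth = atan2(E, N) = atan2(+0.01451, -0.01509) = 136.1° ≈ 136°.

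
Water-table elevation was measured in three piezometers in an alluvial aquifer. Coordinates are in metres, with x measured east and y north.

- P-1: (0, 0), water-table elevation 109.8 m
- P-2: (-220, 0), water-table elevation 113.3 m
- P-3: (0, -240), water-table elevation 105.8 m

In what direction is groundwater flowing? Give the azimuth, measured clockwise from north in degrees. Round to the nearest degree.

∂h/∂x = (113.3 − 109.8) / (-220 − 0) = -0.01591
∂h/∂y = (105.8 − 109.8) / (-240 − 0) = +0.01667
Flow direction (−∇h) has components (+0.01591 E, -0.01667 N).
Azimuth = atan2(E, N) = atan2(+0.01591, -0.01667) = 136.3° ≈ 136°.

136°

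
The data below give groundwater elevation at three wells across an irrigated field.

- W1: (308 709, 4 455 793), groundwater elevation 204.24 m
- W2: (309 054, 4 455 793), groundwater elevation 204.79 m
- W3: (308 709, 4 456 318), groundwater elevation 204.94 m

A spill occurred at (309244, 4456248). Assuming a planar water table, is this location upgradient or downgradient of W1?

upgradient

∂h/∂x = (204.79 − 204.24) / (309054 − 308709) = +0.001594
∂h/∂y = (204.94 − 204.24) / (4456318 − 4455793) = +0.001333
Head at (309244, 4456248) = 204.24 + (+0.001594)·(535) + (+0.001333)·(455) = 205.70 m.
That is higher than the 204.24 m at W1, so the point is upgradient.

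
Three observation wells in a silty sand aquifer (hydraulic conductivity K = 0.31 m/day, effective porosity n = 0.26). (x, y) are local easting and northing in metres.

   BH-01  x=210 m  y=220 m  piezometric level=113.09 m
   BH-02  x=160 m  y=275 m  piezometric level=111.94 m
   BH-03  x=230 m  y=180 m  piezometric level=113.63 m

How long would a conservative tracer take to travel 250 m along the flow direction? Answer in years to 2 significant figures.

31 years

With h = a·x + b·y + c and BH-01 as origin, the differences give:
  (-50)·a + 55·b = -1.15
  20·a + (-40)·b = +0.54
Eliminate b (×(-40) and ×55, subtract): 900·a = 16.300 → a = ∂h/∂x = +0.01811
Back-substitute: b = ∂h/∂y = -0.004444.
|∇h| = √(0.01811² + -0.004444²) = 0.01865
Seepage velocity v = K·i/n = 0.31 × 0.01865 / 0.26 = 0.02224 m/day.
t = 250 / 0.02224 = 1.124e+04 days = 30.8 years.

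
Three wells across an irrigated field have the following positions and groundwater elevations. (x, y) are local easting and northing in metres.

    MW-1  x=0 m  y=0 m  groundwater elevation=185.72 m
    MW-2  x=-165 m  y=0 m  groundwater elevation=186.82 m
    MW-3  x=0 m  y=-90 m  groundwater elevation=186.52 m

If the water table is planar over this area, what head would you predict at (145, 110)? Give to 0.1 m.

∂h/∂x = (186.82 − 185.72) / (-165 − 0) = -0.006667
∂h/∂y = (186.52 − 185.72) / (-90 − 0) = -0.008889
h(145, 110) = 185.72 + (-0.006667)·(145) + (-0.008889)·(110) = 185.72 -0.967 -0.978 = 183.776 m.

183.8 m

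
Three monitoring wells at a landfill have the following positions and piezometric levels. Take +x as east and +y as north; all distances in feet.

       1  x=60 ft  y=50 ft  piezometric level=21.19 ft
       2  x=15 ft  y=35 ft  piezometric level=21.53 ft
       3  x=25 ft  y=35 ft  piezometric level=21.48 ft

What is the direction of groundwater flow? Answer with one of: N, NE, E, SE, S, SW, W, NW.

NE

Differences from 1: to 2 (Δx, Δy, Δh) = (-45, -15, +0.34); to 3 = (-35, -15, +0.29).
Solve a·Δx + b·Δy = Δh: det = (-45)·(-15) − (-35)·(-15) = 150.
∂h/∂x = [(+0.34)·(-15) − (+0.29)·(-15)] / 150 = -0.005000
∂h/∂y = [(-45)·(+0.29) − (-35)·(+0.34)] / 150 = -0.007667
Flow = −∇h = (+0.005000 east, +0.007667 north), which points northeast.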